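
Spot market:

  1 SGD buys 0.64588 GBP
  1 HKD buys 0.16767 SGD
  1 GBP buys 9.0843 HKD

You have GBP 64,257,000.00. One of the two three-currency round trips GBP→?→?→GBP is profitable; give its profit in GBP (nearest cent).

Profitable loop is GBP → SGD → HKD → GBP:
GBP 64,257,000.00 ÷ 0.64588 = SGD 99,487,520.90
SGD 99,487,520.90 ÷ 0.16767 = HKD 593,353,139.51
HKD 593,353,139.51 ÷ 9.0843 = GBP 65,316,330.32
Profit = GBP 65,316,330.32 − GBP 64,257,000.00

Profit: GBP 1,059,330.32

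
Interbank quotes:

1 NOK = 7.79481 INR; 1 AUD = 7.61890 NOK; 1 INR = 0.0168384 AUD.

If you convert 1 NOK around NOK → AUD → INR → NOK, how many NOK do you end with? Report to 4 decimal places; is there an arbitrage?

Around NOK → AUD → INR → NOK: 1 ÷ 7.61890 ÷ 0.0168384 ÷ 7.79481 = 1.000003
Product ≈ 1 (deviation 0.000%, within rounding noise).

1.0000 (no arbitrage)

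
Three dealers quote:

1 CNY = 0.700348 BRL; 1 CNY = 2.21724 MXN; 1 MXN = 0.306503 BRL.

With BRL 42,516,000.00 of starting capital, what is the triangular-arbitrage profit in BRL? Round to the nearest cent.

Profit: BRL 1,298,600.54

Profitable loop is BRL → MXN → CNY → BRL:
BRL 42,516,000.00 ÷ 0.306503 = MXN 138,713,161.05
MXN 138,713,161.05 ÷ 2.21724 = CNY 62,561,184.65
CNY 62,561,184.65 × 0.700348 = BRL 43,814,600.54
Profit = BRL 43,814,600.54 − BRL 42,516,000.00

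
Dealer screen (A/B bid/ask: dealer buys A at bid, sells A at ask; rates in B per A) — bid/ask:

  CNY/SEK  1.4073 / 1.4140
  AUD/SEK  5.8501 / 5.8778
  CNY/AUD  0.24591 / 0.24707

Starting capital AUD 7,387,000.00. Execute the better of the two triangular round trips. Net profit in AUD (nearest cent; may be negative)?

Net profit: AUD 128,505.02

Best loop AUD → SEK → CNY → AUD:
AUD 7,387,000.00 × 5.8501 (sell AUD at bid) = SEK 43,214,688.70
SEK 43,214,688.70 ÷ 1.4140 (buy CNY at ask) = CNY 30,562,014.64
CNY 30,562,014.64 × 0.24591 (sell CNY at bid) = AUD 7,515,505.02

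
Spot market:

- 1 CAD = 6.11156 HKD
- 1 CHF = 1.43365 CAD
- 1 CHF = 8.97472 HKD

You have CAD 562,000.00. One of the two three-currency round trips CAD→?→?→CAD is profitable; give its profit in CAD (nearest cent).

Profitable loop is CAD → CHF → HKD → CAD:
CAD 562,000.00 ÷ 1.43365 = CHF 392,006.42
CHF 392,006.42 × 8.97472 = HKD 3,518,147.83
HKD 3,518,147.83 ÷ 6.11156 = CAD 575,654.63
Profit = CAD 575,654.63 − CAD 562,000.00

Profit: CAD 13,654.63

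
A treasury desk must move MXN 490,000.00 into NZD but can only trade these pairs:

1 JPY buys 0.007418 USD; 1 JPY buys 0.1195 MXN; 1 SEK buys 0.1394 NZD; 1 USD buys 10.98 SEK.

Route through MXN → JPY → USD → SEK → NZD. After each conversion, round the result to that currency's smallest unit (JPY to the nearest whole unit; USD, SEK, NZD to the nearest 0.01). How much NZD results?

MXN 490,000.00 ÷ 0.1195 = JPY 4,100,418
JPY 4,100,418 × 0.007418 = USD 30,416.90
USD 30,416.90 × 10.98 = SEK 333,977.56
SEK 333,977.56 × 0.1394 = NZD 46,556.47

NZD 46,556.47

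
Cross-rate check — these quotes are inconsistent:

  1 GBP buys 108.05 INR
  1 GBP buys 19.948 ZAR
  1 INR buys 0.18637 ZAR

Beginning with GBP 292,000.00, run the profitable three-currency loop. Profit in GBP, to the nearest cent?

Profit: GBP 2,770.67

Profitable loop is GBP → INR → ZAR → GBP:
GBP 292,000.00 × 108.05 = INR 31,550,600.00
INR 31,550,600.00 × 0.18637 = ZAR 5,880,085.32
ZAR 5,880,085.32 ÷ 19.948 = GBP 294,770.67
Profit = GBP 294,770.67 − GBP 292,000.00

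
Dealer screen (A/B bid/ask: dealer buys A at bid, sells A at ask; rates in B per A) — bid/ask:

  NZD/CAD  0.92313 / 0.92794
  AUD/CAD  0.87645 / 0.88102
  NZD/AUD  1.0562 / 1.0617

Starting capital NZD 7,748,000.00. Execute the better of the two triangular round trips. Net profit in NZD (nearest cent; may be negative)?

Best loop NZD → AUD → CAD → NZD:
NZD 7,748,000.00 × 1.0562 (sell NZD at bid) = AUD 8,183,437.60
AUD 8,183,437.60 × 0.87645 (sell AUD at bid) = CAD 7,172,373.88
CAD 7,172,373.88 ÷ 0.92794 (buy NZD at ask) = NZD 7,729,350.91

Net result: NZD -18,649.09 (no profitable arbitrage after spreads)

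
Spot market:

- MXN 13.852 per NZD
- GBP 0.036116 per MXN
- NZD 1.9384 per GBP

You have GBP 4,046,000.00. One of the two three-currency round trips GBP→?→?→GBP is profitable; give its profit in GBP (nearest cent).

Profit: GBP 126,250.26

Profitable loop is GBP → MXN → NZD → GBP:
GBP 4,046,000.00 ÷ 0.036116 = MXN 112,027,910.07
MXN 112,027,910.07 ÷ 13.852 = NZD 8,087,489.90
NZD 8,087,489.90 ÷ 1.9384 = GBP 4,172,250.26
Profit = GBP 4,172,250.26 − GBP 4,046,000.00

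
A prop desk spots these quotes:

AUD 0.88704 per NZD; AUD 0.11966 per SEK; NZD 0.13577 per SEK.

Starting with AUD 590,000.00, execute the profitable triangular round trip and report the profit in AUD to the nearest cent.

Profit: AUD 3,813.46

Profitable loop is AUD → SEK → NZD → AUD:
AUD 590,000.00 ÷ 0.11966 = SEK 4,930,636.80
SEK 4,930,636.80 × 0.13577 = NZD 669,432.56
NZD 669,432.56 × 0.88704 = AUD 593,813.46
Profit = AUD 593,813.46 − AUD 590,000.00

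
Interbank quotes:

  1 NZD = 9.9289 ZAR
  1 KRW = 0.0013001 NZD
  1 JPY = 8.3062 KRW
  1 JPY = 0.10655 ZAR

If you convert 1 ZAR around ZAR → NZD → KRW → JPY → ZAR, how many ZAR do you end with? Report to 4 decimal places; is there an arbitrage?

Around ZAR → NZD → KRW → JPY → ZAR: 1 ÷ 9.9289 ÷ 0.0013001 ÷ 8.3062 × 0.10655 = 0.993741
Product < 1; profitable direction is ZAR → JPY → KRW → NZD → ZAR.

0.9937 (arbitrage exists)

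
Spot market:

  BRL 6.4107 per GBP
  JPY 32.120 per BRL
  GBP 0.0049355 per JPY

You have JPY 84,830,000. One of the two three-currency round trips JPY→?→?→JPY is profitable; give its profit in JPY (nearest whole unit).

Profitable loop is JPY → GBP → BRL → JPY:
JPY 84,830,000 × 0.0049355 = GBP 418,678.46
GBP 418,678.46 × 6.4107 = BRL 2,684,022.04
BRL 2,684,022.04 × 32.120 = JPY 86,210,788
Profit = JPY 86,210,788 − JPY 84,830,000

Profit: JPY 1,380,788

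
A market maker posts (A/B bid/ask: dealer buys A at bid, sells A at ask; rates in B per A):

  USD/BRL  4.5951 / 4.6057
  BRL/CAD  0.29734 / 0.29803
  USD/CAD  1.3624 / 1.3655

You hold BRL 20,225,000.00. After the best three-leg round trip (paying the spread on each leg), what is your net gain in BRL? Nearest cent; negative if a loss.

Best loop BRL → CAD → USD → BRL:
BRL 20,225,000.00 × 0.29734 (sell BRL at bid) = CAD 6,013,701.50
CAD 6,013,701.50 ÷ 1.3655 (buy USD at ask) = USD 4,404,028.93
USD 4,404,028.93 × 4.5951 (sell USD at bid) = BRL 20,236,953.32

Net profit: BRL 11,953.32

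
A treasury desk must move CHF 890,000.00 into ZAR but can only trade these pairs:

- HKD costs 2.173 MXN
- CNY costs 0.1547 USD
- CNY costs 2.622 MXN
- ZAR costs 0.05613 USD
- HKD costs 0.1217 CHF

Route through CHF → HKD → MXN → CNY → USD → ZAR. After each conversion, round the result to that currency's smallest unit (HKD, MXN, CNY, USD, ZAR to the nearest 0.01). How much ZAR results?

CHF 890,000.00 ÷ 0.1217 = HKD 7,313,064.91
HKD 7,313,064.91 × 2.173 = MXN 15,891,290.05
MXN 15,891,290.05 ÷ 2.622 = CNY 6,060,751.35
CNY 6,060,751.35 × 0.1547 = USD 937,598.23
USD 937,598.23 ÷ 0.05613 = ZAR 16,704,048.28

ZAR 16,704,048.28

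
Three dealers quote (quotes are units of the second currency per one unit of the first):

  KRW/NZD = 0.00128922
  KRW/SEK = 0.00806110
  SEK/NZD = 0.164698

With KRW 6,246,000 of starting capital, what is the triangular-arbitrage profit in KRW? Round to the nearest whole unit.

Profitable loop is KRW → SEK → NZD → KRW:
KRW 6,246,000 × 0.00806110 = SEK 50,349.63
SEK 50,349.63 × 0.164698 = NZD 8,292.48
NZD 8,292.48 ÷ 0.00128922 = KRW 6,432,171
Profit = KRW 6,432,171 − KRW 6,246,000

Profit: KRW 186,171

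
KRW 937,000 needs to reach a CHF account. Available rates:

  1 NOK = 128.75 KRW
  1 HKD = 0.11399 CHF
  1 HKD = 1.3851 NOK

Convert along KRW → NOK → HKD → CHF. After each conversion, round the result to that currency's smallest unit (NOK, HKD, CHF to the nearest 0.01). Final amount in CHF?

CHF 598.93

KRW 937,000 ÷ 128.75 = NOK 7,277.67
NOK 7,277.67 ÷ 1.3851 = HKD 5,254.26
HKD 5,254.26 × 0.11399 = CHF 598.93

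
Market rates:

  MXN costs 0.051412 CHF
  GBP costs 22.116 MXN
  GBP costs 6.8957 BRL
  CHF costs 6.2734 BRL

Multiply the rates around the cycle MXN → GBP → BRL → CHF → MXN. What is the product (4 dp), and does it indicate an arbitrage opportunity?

Around MXN → GBP → BRL → CHF → MXN: 1 ÷ 22.116 × 6.8957 ÷ 6.2734 ÷ 0.051412 = 0.966728
Product < 1; profitable direction is MXN → CHF → BRL → GBP → MXN.

0.9667 (arbitrage exists)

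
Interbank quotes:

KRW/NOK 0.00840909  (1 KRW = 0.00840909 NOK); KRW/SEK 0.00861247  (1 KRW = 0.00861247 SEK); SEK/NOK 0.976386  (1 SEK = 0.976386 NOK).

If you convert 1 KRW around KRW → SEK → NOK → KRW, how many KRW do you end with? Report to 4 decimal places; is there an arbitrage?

1.0000 (no arbitrage)

Around KRW → SEK → NOK → KRW: 1 × 0.00861247 × 0.976386 ÷ 0.00840909 = 1.000001
Product ≈ 1 (deviation 0.000%, within rounding noise).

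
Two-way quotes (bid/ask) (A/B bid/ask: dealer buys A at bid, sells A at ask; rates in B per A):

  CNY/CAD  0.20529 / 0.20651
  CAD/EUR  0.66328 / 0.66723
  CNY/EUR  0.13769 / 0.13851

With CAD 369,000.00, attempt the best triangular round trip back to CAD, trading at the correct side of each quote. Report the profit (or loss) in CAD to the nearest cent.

Best loop CAD → CNY → EUR → CAD:
CAD 369,000.00 ÷ 0.20651 (buy CNY at ask) = CNY 1,786,838.41
CNY 1,786,838.41 × 0.13769 (sell CNY at bid) = EUR 246,029.78
EUR 246,029.78 ÷ 0.66723 (buy CAD at ask) = CAD 368,733.09

Net result: CAD -266.91 (no profitable arbitrage after spreads)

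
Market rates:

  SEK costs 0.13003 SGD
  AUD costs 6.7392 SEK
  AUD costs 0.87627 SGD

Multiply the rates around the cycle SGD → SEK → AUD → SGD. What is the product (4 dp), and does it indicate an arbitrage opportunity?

1.0000 (no arbitrage)

Around SGD → SEK → AUD → SGD: 1 ÷ 0.13003 ÷ 6.7392 × 0.87627 = 0.999968
Product ≈ 1 (deviation 0.003%, within rounding noise).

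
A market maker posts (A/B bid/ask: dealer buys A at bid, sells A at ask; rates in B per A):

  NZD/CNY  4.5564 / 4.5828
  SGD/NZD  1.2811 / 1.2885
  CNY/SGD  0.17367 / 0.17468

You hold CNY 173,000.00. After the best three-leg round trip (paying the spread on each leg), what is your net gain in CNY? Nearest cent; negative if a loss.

Best loop CNY → SGD → NZD → CNY:
CNY 173,000.00 × 0.17367 (sell CNY at bid) = SGD 30,044.91
SGD 30,044.91 × 1.2811 (sell SGD at bid) = NZD 38,490.53
NZD 38,490.53 × 4.5564 (sell NZD at bid) = CNY 175,378.27

Net profit: CNY 2,378.27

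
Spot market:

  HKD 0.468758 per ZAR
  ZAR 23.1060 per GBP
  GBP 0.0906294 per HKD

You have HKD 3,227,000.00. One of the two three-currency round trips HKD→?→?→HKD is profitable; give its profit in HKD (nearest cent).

Profitable loop is HKD → ZAR → GBP → HKD:
HKD 3,227,000.00 ÷ 0.468758 = ZAR 6,884,149.18
ZAR 6,884,149.18 ÷ 23.1060 = GBP 297,937.73
GBP 297,937.73 ÷ 0.0906294 = HKD 3,287,429.13
Profit = HKD 3,287,429.13 − HKD 3,227,000.00

Profit: HKD 60,429.13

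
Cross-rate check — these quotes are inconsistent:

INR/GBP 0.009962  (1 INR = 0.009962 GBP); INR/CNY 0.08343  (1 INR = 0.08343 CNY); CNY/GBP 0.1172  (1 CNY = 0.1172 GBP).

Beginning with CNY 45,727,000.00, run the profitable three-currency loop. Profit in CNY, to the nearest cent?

Profit: CNY 860,498.50

Profitable loop is CNY → INR → GBP → CNY:
CNY 45,727,000.00 ÷ 0.08343 = INR 548,088,217.67
INR 548,088,217.67 × 0.009962 = GBP 5,460,054.82
GBP 5,460,054.82 ÷ 0.1172 = CNY 46,587,498.50
Profit = CNY 46,587,498.50 − CNY 45,727,000.00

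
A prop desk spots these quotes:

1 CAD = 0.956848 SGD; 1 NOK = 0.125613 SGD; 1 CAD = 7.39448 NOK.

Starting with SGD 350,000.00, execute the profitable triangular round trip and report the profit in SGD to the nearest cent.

Profitable loop is SGD → NOK → CAD → SGD:
SGD 350,000.00 ÷ 0.125613 = NOK 2,786,335.81
NOK 2,786,335.81 ÷ 7.39448 = CAD 376,812.95
CAD 376,812.95 × 0.956848 = SGD 360,552.72
Profit = SGD 360,552.72 − SGD 350,000.00

Profit: SGD 10,552.72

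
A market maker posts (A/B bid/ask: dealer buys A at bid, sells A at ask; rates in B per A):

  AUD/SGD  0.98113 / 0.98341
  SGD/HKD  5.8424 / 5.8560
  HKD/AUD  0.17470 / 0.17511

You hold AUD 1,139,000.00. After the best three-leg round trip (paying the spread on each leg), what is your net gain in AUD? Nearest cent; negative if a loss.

Best loop AUD → SGD → HKD → AUD:
AUD 1,139,000.00 × 0.98113 (sell AUD at bid) = SGD 1,117,507.07
SGD 1,117,507.07 × 5.8424 (sell SGD at bid) = HKD 6,528,923.31
HKD 6,528,923.31 × 0.17470 (sell HKD at bid) = AUD 1,140,602.90

Net profit: AUD 1,602.90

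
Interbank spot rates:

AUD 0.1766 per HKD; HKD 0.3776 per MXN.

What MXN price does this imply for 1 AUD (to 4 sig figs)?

AUD/MXN = 15.00

1 AUD ÷ 0.1766 = 5.66251 HKD
5.66251 HKD ÷ 0.3776 = 14.9961 MXN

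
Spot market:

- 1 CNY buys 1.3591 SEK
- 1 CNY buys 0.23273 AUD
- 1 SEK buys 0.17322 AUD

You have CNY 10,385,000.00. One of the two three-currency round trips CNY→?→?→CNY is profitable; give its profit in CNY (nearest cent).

Profit: CNY 120,181.93

Profitable loop is CNY → SEK → AUD → CNY:
CNY 10,385,000.00 × 1.3591 = SEK 14,114,253.50
SEK 14,114,253.50 × 0.17322 = AUD 2,444,870.99
AUD 2,444,870.99 ÷ 0.23273 = CNY 10,505,181.93
Profit = CNY 10,505,181.93 − CNY 10,385,000.00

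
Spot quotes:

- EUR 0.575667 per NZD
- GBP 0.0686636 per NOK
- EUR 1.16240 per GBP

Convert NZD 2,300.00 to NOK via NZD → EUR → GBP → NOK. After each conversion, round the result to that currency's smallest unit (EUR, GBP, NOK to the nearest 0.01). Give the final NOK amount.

NOK 16,588.85

NZD 2,300.00 × 0.575667 = EUR 1,324.03
EUR 1,324.03 ÷ 1.16240 = GBP 1,139.05
GBP 1,139.05 ÷ 0.0686636 = NOK 16,588.85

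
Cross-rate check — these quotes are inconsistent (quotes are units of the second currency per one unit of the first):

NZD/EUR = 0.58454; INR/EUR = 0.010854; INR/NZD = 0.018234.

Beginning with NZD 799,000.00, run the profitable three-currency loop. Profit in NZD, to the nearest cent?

Profit: NZD 14,655.21

Profitable loop is NZD → INR → EUR → NZD:
NZD 799,000.00 ÷ 0.018234 = INR 43,819,238.78
INR 43,819,238.78 × 0.010854 = EUR 475,614.02
EUR 475,614.02 ÷ 0.58454 = NZD 813,655.21
Profit = NZD 813,655.21 − NZD 799,000.00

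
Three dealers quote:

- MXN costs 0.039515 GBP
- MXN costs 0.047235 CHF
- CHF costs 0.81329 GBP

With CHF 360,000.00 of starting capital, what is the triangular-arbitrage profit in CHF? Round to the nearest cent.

Profitable loop is CHF → MXN → GBP → CHF:
CHF 360,000.00 ÷ 0.047235 = MXN 7,621,467.13
MXN 7,621,467.13 × 0.039515 = GBP 301,162.27
GBP 301,162.27 ÷ 0.81329 = CHF 370,301.21
Profit = CHF 370,301.21 − CHF 360,000.00

Profit: CHF 10,301.21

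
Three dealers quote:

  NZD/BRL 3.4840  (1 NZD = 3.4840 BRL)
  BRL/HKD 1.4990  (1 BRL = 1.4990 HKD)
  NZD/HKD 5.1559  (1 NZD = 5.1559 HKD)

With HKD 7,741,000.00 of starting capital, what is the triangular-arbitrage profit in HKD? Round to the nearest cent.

Profit: HKD 100,016.38

Profitable loop is HKD → NZD → BRL → HKD:
HKD 7,741,000.00 ÷ 5.1559 = NZD 1,501,386.76
NZD 1,501,386.76 × 3.4840 = BRL 5,230,831.47
BRL 5,230,831.47 × 1.4990 = HKD 7,841,016.38
Profit = HKD 7,841,016.38 − HKD 7,741,000.00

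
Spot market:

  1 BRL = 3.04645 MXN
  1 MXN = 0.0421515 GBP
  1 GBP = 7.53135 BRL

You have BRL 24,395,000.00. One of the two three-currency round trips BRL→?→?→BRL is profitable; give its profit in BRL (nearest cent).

Profitable loop is BRL → GBP → MXN → BRL:
BRL 24,395,000.00 ÷ 7.53135 = GBP 3,239,127.12
GBP 3,239,127.12 ÷ 0.0421515 = MXN 76,844,883.70
MXN 76,844,883.70 ÷ 3.04645 = BRL 25,224,403.39
Profit = BRL 25,224,403.39 − BRL 24,395,000.00

Profit: BRL 829,403.39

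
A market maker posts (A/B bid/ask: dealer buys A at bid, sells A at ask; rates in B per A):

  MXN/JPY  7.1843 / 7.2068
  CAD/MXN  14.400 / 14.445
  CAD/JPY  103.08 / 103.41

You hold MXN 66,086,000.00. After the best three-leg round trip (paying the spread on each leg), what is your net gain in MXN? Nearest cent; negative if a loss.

Best loop MXN → JPY → CAD → MXN:
MXN 66,086,000.00 × 7.1843 (sell MXN at bid) = JPY 474,781,650
JPY 474,781,650 ÷ 103.41 (buy CAD at ask) = CAD 4,591,254.71
CAD 4,591,254.71 × 14.400 (sell CAD at bid) = MXN 66,114,067.86

Net profit: MXN 28,067.86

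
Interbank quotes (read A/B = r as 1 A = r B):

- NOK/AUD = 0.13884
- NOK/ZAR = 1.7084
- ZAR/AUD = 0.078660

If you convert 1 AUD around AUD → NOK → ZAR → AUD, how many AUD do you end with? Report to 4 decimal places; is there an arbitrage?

0.9679 (arbitrage exists)

Around AUD → NOK → ZAR → AUD: 1 ÷ 0.13884 × 1.7084 × 0.078660 = 0.967896
Product < 1; profitable direction is AUD → ZAR → NOK → AUD.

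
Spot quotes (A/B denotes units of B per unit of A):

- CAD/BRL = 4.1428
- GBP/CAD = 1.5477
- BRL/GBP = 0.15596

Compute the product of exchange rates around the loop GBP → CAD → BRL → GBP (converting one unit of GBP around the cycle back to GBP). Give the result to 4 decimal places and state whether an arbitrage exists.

Around GBP → CAD → BRL → GBP: 1 × 1.5477 × 4.1428 × 0.15596 = 0.999986
Product ≈ 1 (deviation 0.001%, within rounding noise).

1.0000 (no arbitrage)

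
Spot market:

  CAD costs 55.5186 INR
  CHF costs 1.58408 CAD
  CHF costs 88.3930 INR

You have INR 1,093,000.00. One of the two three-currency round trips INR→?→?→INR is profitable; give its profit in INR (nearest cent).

Profit: INR 5,556.55

Profitable loop is INR → CAD → CHF → INR:
INR 1,093,000.00 ÷ 55.5186 = CAD 19,687.10
CAD 19,687.10 ÷ 1.58408 = CHF 12,428.09
CHF 12,428.09 × 88.3930 = INR 1,098,556.55
Profit = INR 1,098,556.55 − INR 1,093,000.00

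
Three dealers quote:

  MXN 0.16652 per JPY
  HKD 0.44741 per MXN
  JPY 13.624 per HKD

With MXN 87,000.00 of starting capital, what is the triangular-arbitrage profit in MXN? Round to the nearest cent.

Profitable loop is MXN → HKD → JPY → MXN:
MXN 87,000.00 × 0.44741 = HKD 38,924.67
HKD 38,924.67 × 13.624 = JPY 530,310
JPY 530,310 × 0.16652 = MXN 88,307.17
Profit = MXN 88,307.17 − MXN 87,000.00

Profit: MXN 1,307.17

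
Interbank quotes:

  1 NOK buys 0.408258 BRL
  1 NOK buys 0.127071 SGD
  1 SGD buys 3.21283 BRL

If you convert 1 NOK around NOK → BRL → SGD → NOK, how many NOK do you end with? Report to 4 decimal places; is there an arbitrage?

1.0000 (no arbitrage)

Around NOK → BRL → SGD → NOK: 1 × 0.408258 ÷ 3.21283 ÷ 0.127071 = 1.000001
Product ≈ 1 (deviation 0.000%, within rounding noise).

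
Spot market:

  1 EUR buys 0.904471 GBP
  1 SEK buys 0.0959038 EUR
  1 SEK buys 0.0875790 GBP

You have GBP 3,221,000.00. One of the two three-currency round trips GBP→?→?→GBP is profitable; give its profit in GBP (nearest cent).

Profitable loop is GBP → EUR → SEK → GBP:
GBP 3,221,000.00 ÷ 0.904471 = EUR 3,561,197.65
EUR 3,561,197.65 ÷ 0.0959038 = SEK 37,133,019.24
SEK 37,133,019.24 × 0.0875790 = GBP 3,252,072.69
Profit = GBP 3,252,072.69 − GBP 3,221,000.00

Profit: GBP 31,072.69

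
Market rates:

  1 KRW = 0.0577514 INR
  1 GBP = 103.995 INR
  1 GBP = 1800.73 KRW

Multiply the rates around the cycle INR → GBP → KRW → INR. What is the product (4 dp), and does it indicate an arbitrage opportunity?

Around INR → GBP → KRW → INR: 1 ÷ 103.995 × 1800.73 × 0.0577514 = 0.999997
Product ≈ 1 (deviation 0.000%, within rounding noise).

1.0000 (no arbitrage)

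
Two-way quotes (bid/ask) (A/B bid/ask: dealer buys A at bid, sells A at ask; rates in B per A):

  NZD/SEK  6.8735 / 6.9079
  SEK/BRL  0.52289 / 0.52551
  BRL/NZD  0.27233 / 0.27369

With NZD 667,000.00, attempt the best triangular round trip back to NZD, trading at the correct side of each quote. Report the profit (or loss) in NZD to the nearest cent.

Best loop NZD → BRL → SEK → NZD:
NZD 667,000.00 ÷ 0.27369 (buy BRL at ask) = BRL 2,437,063.83
BRL 2,437,063.83 ÷ 0.52551 (buy SEK at ask) = SEK 4,637,521.32
SEK 4,637,521.32 ÷ 6.9079 (buy NZD at ask) = NZD 671,335.91

Net profit: NZD 4,335.91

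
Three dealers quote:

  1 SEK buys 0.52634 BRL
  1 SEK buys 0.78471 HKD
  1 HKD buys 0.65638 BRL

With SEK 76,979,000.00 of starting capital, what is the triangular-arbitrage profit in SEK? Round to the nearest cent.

Profit: SEK 1,684,653.75

Profitable loop is SEK → BRL → HKD → SEK:
SEK 76,979,000.00 × 0.52634 = BRL 40,517,126.86
BRL 40,517,126.86 ÷ 0.65638 = HKD 61,728,155.73
HKD 61,728,155.73 ÷ 0.78471 = SEK 78,663,653.75
Profit = SEK 78,663,653.75 − SEK 76,979,000.00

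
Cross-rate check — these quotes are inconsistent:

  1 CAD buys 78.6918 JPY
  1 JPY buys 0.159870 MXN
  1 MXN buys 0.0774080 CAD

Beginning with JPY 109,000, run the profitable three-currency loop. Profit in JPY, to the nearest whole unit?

Profitable loop is JPY → CAD → MXN → JPY:
JPY 109,000 ÷ 78.6918 = CAD 1,385.15
CAD 1,385.15 ÷ 0.0774080 = MXN 17,894.15
MXN 17,894.15 ÷ 0.159870 = JPY 111,929
Profit = JPY 111,929 − JPY 109,000

Profit: JPY 2,929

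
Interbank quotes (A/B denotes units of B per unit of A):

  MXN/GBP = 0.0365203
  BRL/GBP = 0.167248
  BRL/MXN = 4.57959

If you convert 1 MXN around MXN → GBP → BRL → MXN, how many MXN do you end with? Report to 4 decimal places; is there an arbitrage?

1.0000 (no arbitrage)

Around MXN → GBP → BRL → MXN: 1 × 0.0365203 ÷ 0.167248 × 4.57959 = 1.000000
Product ≈ 1 (deviation 0.000%, within rounding noise).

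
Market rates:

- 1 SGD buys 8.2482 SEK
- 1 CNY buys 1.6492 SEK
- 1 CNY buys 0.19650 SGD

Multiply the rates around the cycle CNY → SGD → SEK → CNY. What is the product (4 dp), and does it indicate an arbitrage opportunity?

0.9828 (arbitrage exists)

Around CNY → SGD → SEK → CNY: 1 × 0.19650 × 8.2482 ÷ 1.6492 = 0.982762
Product < 1; profitable direction is CNY → SEK → SGD → CNY.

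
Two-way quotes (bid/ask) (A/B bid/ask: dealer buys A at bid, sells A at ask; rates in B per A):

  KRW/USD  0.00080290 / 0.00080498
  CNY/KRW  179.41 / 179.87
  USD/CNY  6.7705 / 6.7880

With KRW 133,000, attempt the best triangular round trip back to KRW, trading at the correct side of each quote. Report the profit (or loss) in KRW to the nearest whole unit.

Net profit: KRW 2,321

Best loop KRW → CNY → USD → KRW:
KRW 133,000 ÷ 179.87 (buy CNY at ask) = CNY 739.42
CNY 739.42 ÷ 6.7880 (buy USD at ask) = USD 108.93
USD 108.93 ÷ 0.00080498 (buy KRW at ask) = KRW 135,321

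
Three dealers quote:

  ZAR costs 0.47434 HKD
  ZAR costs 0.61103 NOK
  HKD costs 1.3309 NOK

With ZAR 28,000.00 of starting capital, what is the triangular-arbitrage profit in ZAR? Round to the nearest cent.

Profitable loop is ZAR → HKD → NOK → ZAR:
ZAR 28,000.00 × 0.47434 = HKD 13,281.52
HKD 13,281.52 × 1.3309 = NOK 17,676.37
NOK 17,676.37 ÷ 0.61103 = ZAR 28,928.82
Profit = ZAR 28,928.82 − ZAR 28,000.00

Profit: ZAR 928.82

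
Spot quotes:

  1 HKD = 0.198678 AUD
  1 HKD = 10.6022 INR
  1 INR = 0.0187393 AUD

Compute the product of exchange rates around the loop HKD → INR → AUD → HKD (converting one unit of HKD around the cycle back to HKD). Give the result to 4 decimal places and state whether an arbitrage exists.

1.0000 (no arbitrage)

Around HKD → INR → AUD → HKD: 1 × 10.6022 × 0.0187393 ÷ 0.198678 = 0.999999
Product ≈ 1 (deviation 0.000%, within rounding noise).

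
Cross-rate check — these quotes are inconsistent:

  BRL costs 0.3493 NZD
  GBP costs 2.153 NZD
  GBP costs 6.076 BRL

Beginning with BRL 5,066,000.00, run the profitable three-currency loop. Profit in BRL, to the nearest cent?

Profitable loop is BRL → GBP → NZD → BRL:
BRL 5,066,000.00 ÷ 6.076 = GBP 833,772.22
GBP 833,772.22 × 2.153 = NZD 1,795,111.59
NZD 1,795,111.59 ÷ 0.3493 = BRL 5,139,168.58
Profit = BRL 5,139,168.58 − BRL 5,066,000.00

Profit: BRL 73,168.58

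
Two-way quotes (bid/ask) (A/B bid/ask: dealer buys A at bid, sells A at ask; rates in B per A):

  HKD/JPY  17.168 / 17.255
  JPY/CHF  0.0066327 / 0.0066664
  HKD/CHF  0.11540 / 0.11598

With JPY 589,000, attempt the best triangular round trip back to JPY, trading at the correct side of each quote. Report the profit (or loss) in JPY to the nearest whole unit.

Best loop JPY → HKD → CHF → JPY:
JPY 589,000 ÷ 17.255 (buy HKD at ask) = HKD 34,135.03
HKD 34,135.03 × 0.11540 (sell HKD at bid) = CHF 3,939.18
CHF 3,939.18 ÷ 0.0066664 (buy JPY at ask) = JPY 590,901

Net profit: JPY 1,901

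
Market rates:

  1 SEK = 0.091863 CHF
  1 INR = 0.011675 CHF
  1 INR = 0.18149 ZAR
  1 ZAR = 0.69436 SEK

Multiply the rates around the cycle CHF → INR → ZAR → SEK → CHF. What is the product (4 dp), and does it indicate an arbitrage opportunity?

Around CHF → INR → ZAR → SEK → CHF: 1 ÷ 0.011675 × 0.18149 × 0.69436 × 0.091863 = 0.991565
Product < 1; profitable direction is CHF → SEK → ZAR → INR → CHF.

0.9916 (arbitrage exists)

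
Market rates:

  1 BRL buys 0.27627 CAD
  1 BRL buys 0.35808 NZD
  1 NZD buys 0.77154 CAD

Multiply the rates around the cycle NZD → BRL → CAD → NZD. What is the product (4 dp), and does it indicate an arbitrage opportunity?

Around NZD → BRL → CAD → NZD: 1 ÷ 0.35808 × 0.27627 ÷ 0.77154 = 0.999989
Product ≈ 1 (deviation 0.001%, within rounding noise).

1.0000 (no arbitrage)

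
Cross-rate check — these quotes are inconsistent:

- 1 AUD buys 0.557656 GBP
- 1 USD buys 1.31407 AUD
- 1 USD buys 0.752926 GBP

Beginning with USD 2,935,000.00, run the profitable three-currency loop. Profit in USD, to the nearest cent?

Profitable loop is USD → GBP → AUD → USD:
USD 2,935,000.00 × 0.752926 = GBP 2,209,837.81
GBP 2,209,837.81 ÷ 0.557656 = AUD 3,962,725.78
AUD 3,962,725.78 ÷ 1.31407 = USD 3,015,612.40
Profit = USD 3,015,612.40 − USD 2,935,000.00

Profit: USD 80,612.40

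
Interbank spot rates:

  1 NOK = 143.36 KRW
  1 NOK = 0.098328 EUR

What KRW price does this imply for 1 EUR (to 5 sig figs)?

1 EUR ÷ 0.098328 = 10.17 NOK
10.17 NOK × 143.36 = 1457.98 KRW

EUR/KRW = 1458.0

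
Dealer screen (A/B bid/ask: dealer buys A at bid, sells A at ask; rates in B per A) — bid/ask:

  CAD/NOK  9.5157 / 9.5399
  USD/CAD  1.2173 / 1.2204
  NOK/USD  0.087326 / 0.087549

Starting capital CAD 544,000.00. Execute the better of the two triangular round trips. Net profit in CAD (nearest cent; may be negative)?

Best loop CAD → NOK → USD → CAD:
CAD 544,000.00 × 9.5157 (sell CAD at bid) = NOK 5,176,540.80
NOK 5,176,540.80 × 0.087326 (sell NOK at bid) = USD 452,046.60
USD 452,046.60 × 1.2173 (sell USD at bid) = CAD 550,276.33

Net profit: CAD 6,276.33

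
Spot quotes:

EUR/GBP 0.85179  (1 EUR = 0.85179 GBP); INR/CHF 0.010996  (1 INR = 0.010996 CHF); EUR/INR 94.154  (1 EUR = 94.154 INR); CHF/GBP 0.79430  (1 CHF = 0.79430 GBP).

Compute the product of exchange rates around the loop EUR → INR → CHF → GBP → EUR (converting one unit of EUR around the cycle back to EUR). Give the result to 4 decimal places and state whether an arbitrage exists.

Around EUR → INR → CHF → GBP → EUR: 1 × 94.154 × 0.010996 × 0.79430 ÷ 0.85179 = 0.965441
Product < 1; profitable direction is EUR → GBP → CHF → INR → EUR.

0.9654 (arbitrage exists)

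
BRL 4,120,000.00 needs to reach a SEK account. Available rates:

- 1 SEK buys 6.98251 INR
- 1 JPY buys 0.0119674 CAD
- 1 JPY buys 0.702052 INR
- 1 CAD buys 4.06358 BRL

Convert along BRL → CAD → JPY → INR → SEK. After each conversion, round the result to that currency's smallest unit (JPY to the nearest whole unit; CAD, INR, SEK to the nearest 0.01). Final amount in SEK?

SEK 8,518,170.17

BRL 4,120,000.00 ÷ 4.06358 = CAD 1,013,884.31
CAD 1,013,884.31 ÷ 0.0119674 = JPY 84,720,517
JPY 84,720,517 × 0.702052 = INR 59,478,208.40
INR 59,478,208.40 ÷ 6.98251 = SEK 8,518,170.17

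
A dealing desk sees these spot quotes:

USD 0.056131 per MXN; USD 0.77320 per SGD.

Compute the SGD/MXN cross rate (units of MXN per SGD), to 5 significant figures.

SGD/MXN = 13.775

1 SGD × 0.77320 = 0.7732 USD
0.7732 USD ÷ 0.056131 = 13.7749 MXN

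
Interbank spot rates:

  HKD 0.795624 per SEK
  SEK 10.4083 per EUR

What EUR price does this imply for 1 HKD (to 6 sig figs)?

1 HKD ÷ 0.795624 = 1.25688 SEK
1.25688 SEK ÷ 10.4083 = 0.120757 EUR

HKD/EUR = 0.120757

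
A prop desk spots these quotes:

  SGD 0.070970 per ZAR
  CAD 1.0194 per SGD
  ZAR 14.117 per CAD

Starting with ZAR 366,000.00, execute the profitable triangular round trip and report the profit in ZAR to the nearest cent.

Profit: ZAR 7,803.13

Profitable loop is ZAR → SGD → CAD → ZAR:
ZAR 366,000.00 × 0.070970 = SGD 25,975.02
SGD 25,975.02 × 1.0194 = CAD 26,478.94
CAD 26,478.94 × 14.117 = ZAR 373,803.13
Profit = ZAR 373,803.13 − ZAR 366,000.00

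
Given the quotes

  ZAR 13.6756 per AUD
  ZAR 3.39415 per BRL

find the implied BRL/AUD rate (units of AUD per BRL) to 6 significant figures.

BRL/AUD = 0.248190

1 BRL × 3.39415 = 3.39415 ZAR
3.39415 ZAR ÷ 13.6756 = 0.24819 AUD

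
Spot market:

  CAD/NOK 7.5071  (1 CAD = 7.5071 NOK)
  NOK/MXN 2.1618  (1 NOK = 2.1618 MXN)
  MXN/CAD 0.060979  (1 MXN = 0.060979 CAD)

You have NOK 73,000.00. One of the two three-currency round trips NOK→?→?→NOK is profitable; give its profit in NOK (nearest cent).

Profitable loop is NOK → CAD → MXN → NOK:
NOK 73,000.00 ÷ 7.5071 = CAD 9,724.13
CAD 9,724.13 ÷ 0.060979 = MXN 159,466.83
MXN 159,466.83 ÷ 2.1618 = NOK 73,765.76
Profit = NOK 73,765.76 − NOK 73,000.00

Profit: NOK 765.76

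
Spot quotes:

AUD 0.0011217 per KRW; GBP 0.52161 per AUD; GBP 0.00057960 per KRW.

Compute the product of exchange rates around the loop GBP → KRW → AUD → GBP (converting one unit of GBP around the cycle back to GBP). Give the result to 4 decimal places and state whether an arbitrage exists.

1.0095 (arbitrage exists)

Around GBP → KRW → AUD → GBP: 1 ÷ 0.00057960 × 0.0011217 × 0.52161 = 1.009472
Product > 1; profitable direction is GBP → KRW → AUD → GBP.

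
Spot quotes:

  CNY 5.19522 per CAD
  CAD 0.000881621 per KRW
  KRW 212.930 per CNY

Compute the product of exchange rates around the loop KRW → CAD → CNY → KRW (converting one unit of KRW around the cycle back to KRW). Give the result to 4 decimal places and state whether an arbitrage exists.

Around KRW → CAD → CNY → KRW: 1 × 0.000881621 × 5.19522 × 212.930 = 0.975265
Product < 1; profitable direction is KRW → CNY → CAD → KRW.

0.9753 (arbitrage exists)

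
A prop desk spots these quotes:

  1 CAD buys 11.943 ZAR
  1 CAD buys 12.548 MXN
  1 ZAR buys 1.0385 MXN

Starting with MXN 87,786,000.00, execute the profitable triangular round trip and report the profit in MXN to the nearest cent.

Profit: MXN 1,027,674.29

Profitable loop is MXN → ZAR → CAD → MXN:
MXN 87,786,000.00 ÷ 1.0385 = ZAR 84,531,535.87
ZAR 84,531,535.87 ÷ 11.943 = CAD 7,077,914.75
CAD 7,077,914.75 × 12.548 = MXN 88,813,674.29
Profit = MXN 88,813,674.29 − MXN 87,786,000.00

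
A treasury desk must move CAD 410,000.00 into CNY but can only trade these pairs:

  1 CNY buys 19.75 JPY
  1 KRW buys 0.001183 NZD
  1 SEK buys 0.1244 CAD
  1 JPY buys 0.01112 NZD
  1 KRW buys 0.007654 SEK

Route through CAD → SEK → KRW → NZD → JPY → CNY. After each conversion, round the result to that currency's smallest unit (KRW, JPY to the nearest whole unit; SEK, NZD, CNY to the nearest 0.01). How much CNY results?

CAD 410,000.00 ÷ 0.1244 = SEK 3,295,819.94
SEK 3,295,819.94 ÷ 0.007654 = KRW 430,600,985
KRW 430,600,985 × 0.001183 = NZD 509,400.97
NZD 509,400.97 ÷ 0.01112 = JPY 45,809,440
JPY 45,809,440 ÷ 19.75 = CNY 2,319,465.32

CNY 2,319,465.32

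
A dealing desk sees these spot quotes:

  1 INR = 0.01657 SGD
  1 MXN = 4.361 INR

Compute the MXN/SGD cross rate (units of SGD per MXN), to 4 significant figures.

1 MXN × 4.361 = 4.361 INR
4.361 INR × 0.01657 = 0.0722618 SGD

MXN/SGD = 0.07226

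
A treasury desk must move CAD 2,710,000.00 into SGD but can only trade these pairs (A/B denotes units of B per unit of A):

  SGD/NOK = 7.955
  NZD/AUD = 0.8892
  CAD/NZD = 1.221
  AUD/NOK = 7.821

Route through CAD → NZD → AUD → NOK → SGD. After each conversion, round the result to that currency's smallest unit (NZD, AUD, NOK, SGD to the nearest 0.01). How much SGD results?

SGD 2,892,720.75

CAD 2,710,000.00 × 1.221 = NZD 3,308,910.00
NZD 3,308,910.00 × 0.8892 = AUD 2,942,282.77
AUD 2,942,282.77 × 7.821 = NOK 23,011,593.54
NOK 23,011,593.54 ÷ 7.955 = SGD 2,892,720.75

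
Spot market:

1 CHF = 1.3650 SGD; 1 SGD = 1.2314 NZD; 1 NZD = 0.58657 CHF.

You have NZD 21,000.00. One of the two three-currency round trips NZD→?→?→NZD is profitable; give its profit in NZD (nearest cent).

Profit: NZD 299.41

Profitable loop is NZD → SGD → CHF → NZD:
NZD 21,000.00 ÷ 1.2314 = SGD 17,053.76
SGD 17,053.76 ÷ 1.3650 = CHF 12,493.60
CHF 12,493.60 ÷ 0.58657 = NZD 21,299.41
Profit = NZD 21,299.41 − NZD 21,000.00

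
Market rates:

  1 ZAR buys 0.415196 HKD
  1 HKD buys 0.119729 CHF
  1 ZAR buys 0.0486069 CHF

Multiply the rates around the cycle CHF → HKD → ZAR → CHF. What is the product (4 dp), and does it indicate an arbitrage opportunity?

Around CHF → HKD → ZAR → CHF: 1 ÷ 0.119729 ÷ 0.415196 × 0.0486069 = 0.977790
Product < 1; profitable direction is CHF → ZAR → HKD → CHF.

0.9778 (arbitrage exists)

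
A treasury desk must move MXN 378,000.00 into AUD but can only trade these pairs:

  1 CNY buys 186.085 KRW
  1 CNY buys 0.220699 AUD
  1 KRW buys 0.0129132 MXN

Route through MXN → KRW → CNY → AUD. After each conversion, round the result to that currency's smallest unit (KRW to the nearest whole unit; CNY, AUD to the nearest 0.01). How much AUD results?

MXN 378,000.00 ÷ 0.0129132 = KRW 29,272,372
KRW 29,272,372 ÷ 186.085 = CNY 157,306.46
CNY 157,306.46 × 0.220699 = AUD 34,717.38

AUD 34,717.38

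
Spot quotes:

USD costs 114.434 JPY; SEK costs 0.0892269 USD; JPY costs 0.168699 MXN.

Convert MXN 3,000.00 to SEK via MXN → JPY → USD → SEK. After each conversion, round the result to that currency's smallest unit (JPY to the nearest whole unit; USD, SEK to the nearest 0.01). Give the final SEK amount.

MXN 3,000.00 ÷ 0.168699 = JPY 17,783
JPY 17,783 ÷ 114.434 = USD 155.40
USD 155.40 ÷ 0.0892269 = SEK 1,741.63

SEK 1,741.63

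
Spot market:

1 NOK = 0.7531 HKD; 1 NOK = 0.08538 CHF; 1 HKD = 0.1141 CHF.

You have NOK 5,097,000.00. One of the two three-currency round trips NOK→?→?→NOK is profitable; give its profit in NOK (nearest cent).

Profit: NOK 32,756.79

Profitable loop is NOK → HKD → CHF → NOK:
NOK 5,097,000.00 × 0.7531 = HKD 3,838,550.70
HKD 3,838,550.70 × 0.1141 = CHF 437,978.63
CHF 437,978.63 ÷ 0.08538 = NOK 5,129,756.79
Profit = NOK 5,129,756.79 − NOK 5,097,000.00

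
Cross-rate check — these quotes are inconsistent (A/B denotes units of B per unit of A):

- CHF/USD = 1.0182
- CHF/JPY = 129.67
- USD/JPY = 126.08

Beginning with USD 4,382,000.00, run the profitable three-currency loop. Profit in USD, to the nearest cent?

Profit: USD 44,215.87

Profitable loop is USD → CHF → JPY → USD:
USD 4,382,000.00 ÷ 1.0182 = CHF 4,303,673.15
CHF 4,303,673.15 × 129.67 = JPY 558,057,297
JPY 558,057,297 ÷ 126.08 = USD 4,426,215.87
Profit = USD 4,426,215.87 − USD 4,382,000.00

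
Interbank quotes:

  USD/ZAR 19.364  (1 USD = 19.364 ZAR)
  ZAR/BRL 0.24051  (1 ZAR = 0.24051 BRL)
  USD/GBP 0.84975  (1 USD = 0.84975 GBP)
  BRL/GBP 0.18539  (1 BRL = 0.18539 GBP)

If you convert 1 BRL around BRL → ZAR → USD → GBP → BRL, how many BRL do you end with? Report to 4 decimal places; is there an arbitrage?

Around BRL → ZAR → USD → GBP → BRL: 1 ÷ 0.24051 ÷ 19.364 × 0.84975 ÷ 0.18539 = 0.984185
Product < 1; profitable direction is BRL → GBP → USD → ZAR → BRL.

0.9842 (arbitrage exists)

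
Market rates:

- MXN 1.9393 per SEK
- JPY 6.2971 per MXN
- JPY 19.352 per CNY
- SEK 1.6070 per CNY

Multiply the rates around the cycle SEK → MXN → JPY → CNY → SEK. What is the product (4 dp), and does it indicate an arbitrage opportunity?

Around SEK → MXN → JPY → CNY → SEK: 1 × 1.9393 × 6.2971 ÷ 19.352 × 1.6070 = 1.014088
Product > 1; profitable direction is SEK → MXN → JPY → CNY → SEK.

1.0141 (arbitrage exists)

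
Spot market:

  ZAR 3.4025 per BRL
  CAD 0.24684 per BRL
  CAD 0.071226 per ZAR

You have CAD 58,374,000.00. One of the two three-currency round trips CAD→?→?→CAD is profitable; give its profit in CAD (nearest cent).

Profit: CAD 1,082,357.90

Profitable loop is CAD → ZAR → BRL → CAD:
CAD 58,374,000.00 ÷ 0.071226 = ZAR 819,560,272.93
ZAR 819,560,272.93 ÷ 3.4025 = BRL 240,870,028.78
BRL 240,870,028.78 × 0.24684 = CAD 59,456,357.90
Profit = CAD 59,456,357.90 − CAD 58,374,000.00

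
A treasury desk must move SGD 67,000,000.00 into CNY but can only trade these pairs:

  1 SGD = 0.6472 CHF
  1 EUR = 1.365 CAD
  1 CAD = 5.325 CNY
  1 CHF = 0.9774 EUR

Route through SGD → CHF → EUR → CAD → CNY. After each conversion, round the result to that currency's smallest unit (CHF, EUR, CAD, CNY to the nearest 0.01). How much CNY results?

CNY 308,061,843.13

SGD 67,000,000.00 × 0.6472 = CHF 43,362,400.00
CHF 43,362,400.00 × 0.9774 = EUR 42,382,409.76
EUR 42,382,409.76 × 1.365 = CAD 57,851,989.32
CAD 57,851,989.32 × 5.325 = CNY 308,061,843.13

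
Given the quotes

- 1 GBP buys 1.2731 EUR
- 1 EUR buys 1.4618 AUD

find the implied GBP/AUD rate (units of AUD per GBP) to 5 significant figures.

1 GBP × 1.2731 = 1.2731 EUR
1.2731 EUR × 1.4618 = 1.86102 AUD

GBP/AUD = 1.8610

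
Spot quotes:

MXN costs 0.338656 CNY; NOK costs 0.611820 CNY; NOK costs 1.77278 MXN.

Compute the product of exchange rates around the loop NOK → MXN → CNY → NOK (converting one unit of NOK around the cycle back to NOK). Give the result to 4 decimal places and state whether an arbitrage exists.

Around NOK → MXN → CNY → NOK: 1 × 1.77278 × 0.338656 ÷ 0.611820 = 0.981273
Product < 1; profitable direction is NOK → CNY → MXN → NOK.

0.9813 (arbitrage exists)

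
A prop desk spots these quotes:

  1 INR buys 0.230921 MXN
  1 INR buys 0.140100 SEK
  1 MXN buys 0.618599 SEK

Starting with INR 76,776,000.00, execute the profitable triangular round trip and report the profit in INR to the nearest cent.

Profitable loop is INR → MXN → SEK → INR:
INR 76,776,000.00 × 0.230921 = MXN 17,729,190.70
MXN 17,729,190.70 × 0.618599 = SEK 10,967,259.64
SEK 10,967,259.64 ÷ 0.140100 = INR 78,281,653.36
Profit = INR 78,281,653.36 − INR 76,776,000.00

Profit: INR 1,505,653.36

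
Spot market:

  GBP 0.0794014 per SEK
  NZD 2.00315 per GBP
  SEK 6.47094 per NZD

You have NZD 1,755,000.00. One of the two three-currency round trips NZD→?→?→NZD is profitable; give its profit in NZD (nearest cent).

Profitable loop is NZD → SEK → GBP → NZD:
NZD 1,755,000.00 × 6.47094 = SEK 11,356,499.70
SEK 11,356,499.70 × 0.0794014 = GBP 901,721.98
GBP 901,721.98 × 2.00315 = NZD 1,806,284.37
Profit = NZD 1,806,284.37 − NZD 1,755,000.00

Profit: NZD 51,284.37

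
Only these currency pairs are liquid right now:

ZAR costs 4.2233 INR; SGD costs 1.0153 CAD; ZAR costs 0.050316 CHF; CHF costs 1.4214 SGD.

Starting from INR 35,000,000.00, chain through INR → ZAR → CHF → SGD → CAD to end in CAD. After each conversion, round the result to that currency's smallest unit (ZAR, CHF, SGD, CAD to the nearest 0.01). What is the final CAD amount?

INR 35,000,000.00 ÷ 4.2233 = ZAR 8,287,358.23
ZAR 8,287,358.23 × 0.050316 = CHF 416,986.72
CHF 416,986.72 × 1.4214 = SGD 592,704.92
SGD 592,704.92 × 1.0153 = CAD 601,773.31

CAD 601,773.31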